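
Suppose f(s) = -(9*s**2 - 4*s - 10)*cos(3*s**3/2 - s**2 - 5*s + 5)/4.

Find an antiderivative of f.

f matches the chain-rule pattern g'(h)*h' with inner function h(s) = 3*s**3/2 - s**2 - 5*s + 5; substituting u = h(s) collapses the integral.
Check: d/ds[-sin(3*s**3/2 - s**2 - 5*s + 5)/2] = -9*s**2*cos(3*s**3/2 - s**2 - 5*s + 5)/4 + s*cos(3*s**3/2 - s**2 - 5*s + 5) + 5*cos(3*s**3/2 - s**2 - 5*s + 5)/2, which equals f(s).

An antiderivative is F(s) = -sin(3*s**3/2 - s**2 - 5*s + 5)/2.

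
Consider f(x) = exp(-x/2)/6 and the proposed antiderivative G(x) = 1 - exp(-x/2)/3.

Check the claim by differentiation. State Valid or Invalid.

d/dx[G] = exp(-x/2)/6
This equals f(x) exactly, so the claim holds.

Valid - differentiating G returns exactly f.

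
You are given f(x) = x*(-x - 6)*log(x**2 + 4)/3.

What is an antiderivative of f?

Since d/dx undoes antidifferentiation here, F'(x) = f(x) is required of F(x).
Check: d/dx[(2*x**3 + 3*x**2*(-x - 9)*log(x**2 + 4) + 27*x**2 - 24*x - 108*log(x**2 + 4) + 48*atan(x/2))/27] = -x**2*log(x**2 + 4)/3 - 2*x*log(x**2 + 4), which equals f(x).

An antiderivative is F(x) = (2*x**3 + 3*x**2*(-x - 9)*log(x**2 + 4) + 27*x**2 - 24*x - 108*log(x**2 + 4) + 48*atan(x/2))/27.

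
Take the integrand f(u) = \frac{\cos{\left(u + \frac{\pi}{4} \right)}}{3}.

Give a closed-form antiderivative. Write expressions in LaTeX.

Recover f(u) by differentiating a candidate F(u); any mismatch rules it out.
Check: d/du[\frac{\sin{\left(u + \frac{\pi}{4} \right)}}{3}] = \frac{\cos{\left(u + \frac{\pi}{4} \right)}}{3} = f(u).

An antiderivative is F(u) = \frac{\sin{\left(u + \frac{\pi}{4} \right)}}{3}.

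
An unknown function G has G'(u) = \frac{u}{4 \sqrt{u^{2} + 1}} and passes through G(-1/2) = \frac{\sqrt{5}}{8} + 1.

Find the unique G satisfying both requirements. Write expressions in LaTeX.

G(u) = \frac{\sqrt{u^{2} + 1}}{4} + 1

The substitution w = u^{2} + 1 works: G'(u) is exactly (dG/dw)*(dw/du) for that inner function.
A general antiderivative is \frac{\sqrt{u^{2} + 1}}{4} + C.
The condition gives C = \frac{\sqrt{5}}{8} + 1 - (\frac{\sqrt{5}}{8}) = 1.
So G(u) = \frac{\sqrt{u^{2} + 1}}{4} + 1.
Check: d/du[\frac{\sqrt{u^{2} + 1}}{4} + 1] = \frac{u}{4 \sqrt{u^{2} + 1}} = G'(u).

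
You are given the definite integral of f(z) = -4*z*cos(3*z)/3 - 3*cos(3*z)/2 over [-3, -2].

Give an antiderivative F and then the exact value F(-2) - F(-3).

Antiderivative: F(z) = (-24*z*sin(3*z) - 27*sin(3*z) - 8*cos(3*z))/54; value = -4*cos(6)/27 + 4*cos(9)/27 - 7*sin(6)/18 + 5*sin(9)/6

Integrate term by term and add the pieces.
F(z) = (-24*z*sin(3*z) - 27*sin(3*z) - 8*cos(3*z))/54 is an antiderivative of f.
Check: d/dz[(-24*z*sin(3*z) - 27*sin(3*z) - 8*cos(3*z))/54] = -4*z*cos(3*z)/3 - 3*cos(3*z)/2 = f(z).
F(-2) = -4*cos(6)/27 - 7*sin(6)/18; F(-3) = -5*sin(9)/6 - 4*cos(9)/27.
Integral = F(-2) - F(-3) = -4*cos(6)/27 + 4*cos(9)/27 - 7*sin(6)/18 + 5*sin(9)/6.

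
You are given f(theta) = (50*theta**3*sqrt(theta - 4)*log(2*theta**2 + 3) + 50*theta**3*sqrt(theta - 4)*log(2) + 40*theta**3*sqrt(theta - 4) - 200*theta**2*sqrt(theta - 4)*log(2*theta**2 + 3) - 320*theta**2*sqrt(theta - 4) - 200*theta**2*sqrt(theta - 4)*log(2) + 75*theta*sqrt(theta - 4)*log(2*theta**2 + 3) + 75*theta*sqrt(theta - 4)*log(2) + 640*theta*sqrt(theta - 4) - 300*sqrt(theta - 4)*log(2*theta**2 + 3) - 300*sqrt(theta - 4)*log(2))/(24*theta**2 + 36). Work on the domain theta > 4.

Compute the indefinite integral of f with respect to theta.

Recognize the product-rule pattern: f = u'v + uv' with u = 5*(theta - 4)**(5/2)/6, v = log(4*theta**2 + 6), so integration by parts undoes it.
Check: d/dtheta[5*theta**2*sqrt(theta - 4)*log(4*theta**2 + 6)/6 - 20*theta*sqrt(theta - 4)*log(4*theta**2 + 6)/3 + 40*sqrt(theta - 4)*log(4*theta**2 + 6)/3] = (50*theta**4*log(2*theta**2 + 3) + 50*theta**4*log(2) + 40*theta**4 - 400*theta**3*log(2*theta**2 + 3) - 480*theta**3 - 400*theta**3*log(2) + 875*theta**2*log(2*theta**2 + 3) + 875*theta**2*log(2) + 1920*theta**2 - 600*theta*log(2*theta**2 + 3) - 2560*theta - 600*theta*log(2) + 1200*log(2*theta**2 + 3) + 1200*log(2))/(24*theta**2*sqrt(theta - 4) + 36*sqrt(theta - 4)), which equals f(theta).

F(theta) = 5*theta**2*sqrt(theta - 4)*log(4*theta**2 + 6)/6 - 20*theta*sqrt(theta - 4)*log(4*theta**2 + 6)/3 + 40*sqrt(theta - 4)*log(4*theta**2 + 6)/3 + C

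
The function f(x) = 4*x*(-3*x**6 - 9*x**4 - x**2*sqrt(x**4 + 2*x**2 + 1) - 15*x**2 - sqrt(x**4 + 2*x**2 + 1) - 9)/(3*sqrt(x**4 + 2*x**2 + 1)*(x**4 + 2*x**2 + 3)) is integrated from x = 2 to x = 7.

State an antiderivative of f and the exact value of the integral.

Since d/dx undoes antidifferentiation here, F'(x) = f(x) is required of F(x).
F(x) = -2*sqrt(x**4 + 2*x**2 + 1) - log(x**4 + 2*x**2 + 3)/3 is an antiderivative of f.
Check: d/dx[-2*sqrt(x**4 + 2*x**2 + 1) - log(x**4 + 2*x**2 + 3)/3] = (-12*x**7 - 36*x**5 - 4*x**3*sqrt(x**4 + 2*x**2 + 1) - 60*x**3 - 4*x*sqrt(x**4 + 2*x**2 + 1) - 36*x)/(3*x**4*sqrt(x**4 + 2*x**2 + 1) + 6*x**2*sqrt(x**4 + 2*x**2 + 1) + 9*sqrt(x**4 + 2*x**2 + 1)), which equals f(x).
F(7) = -100 - log(2502)/3; F(2) = -10 - log(27)/3.
Integral = F(7) - F(2) = -90 - log(2502)/3 + log(27)/3.

Antiderivative: F(x) = -2*sqrt(x**4 + 2*x**2 + 1) - log(x**4 + 2*x**2 + 3)/3; value = -90 - log(2502)/3 + log(27)/3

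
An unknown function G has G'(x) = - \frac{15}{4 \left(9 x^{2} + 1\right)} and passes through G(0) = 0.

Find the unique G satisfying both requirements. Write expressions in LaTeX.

A first test for any G(x): its x-derivative must equal the given G'(x).
A general antiderivative is - \frac{5 \operatorname{atan}{\left(3 x \right)}}{4} + C.
The condition gives C = 0 - (0) = 0.
So G(x) = - \frac{5 \operatorname{atan}{\left(3 x \right)}}{4}.
Check: d/dx[- \frac{5 \operatorname{atan}{\left(3 x \right)}}{4}] = - \frac{15}{36 x^{2} + 4}, which equals G'(x).

G(x) = - \frac{5 \operatorname{atan}{\left(3 x \right)}}{4}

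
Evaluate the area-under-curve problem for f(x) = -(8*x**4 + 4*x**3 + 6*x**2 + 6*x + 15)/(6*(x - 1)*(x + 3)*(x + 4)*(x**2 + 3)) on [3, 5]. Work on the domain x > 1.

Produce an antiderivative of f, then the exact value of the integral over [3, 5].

Factor the denominator (6*(x - 1)*(x + 3)*(x + 4)*(x**2 + 3)) and decompose: f = -(7*x - 351)/(912*(x**2 + 3)) - 1879/(570*(x + 4)) + 197/(96*(x + 3)) - 13/(160*(x - 1)); each piece integrates to a log, atan, or power term.
F(x) = -13*log(x - 1)/160 + 197*log(x + 3)/96 - 1879*log(x + 4)/570 - 7*log(x**2 + 3)/1824 + 39*sqrt(3)*atan(sqrt(3)*x/3)/304 is an antiderivative of f.
Check: d/dx[-13*log(x - 1)/160 + 197*log(x + 3)/96 - 1879*log(x + 4)/570 - 7*log(x**2 + 3)/1824 + 39*sqrt(3)*atan(sqrt(3)*x/3)/304] = (-8*x**4 - 4*x**3 - 6*x**2 - 6*x - 15)/(6*x**5 + 36*x**4 + 48*x**3 + 36*x**2 + 90*x - 216), which equals f(x).
F(5) = -1879*log(9)/570 - 13*log(4)/160 - 7*log(28)/1824 + 39*sqrt(3)*atan(5*sqrt(3)/3)/304 + 197*log(8)/96; F(3) = -1879*log(7)/570 - 13*log(2)/160 - 7*log(12)/1824 + 13*sqrt(3)*pi/304 + 197*log(6)/96.
Integral = F(5) - F(3) = -1879*log(9)/570 - 197*log(6)/96 - 13*sqrt(3)*pi/304 - 13*log(4)/160 - 7*log(28)/1824 + 7*log(12)/1824 + 13*log(2)/160 + 39*sqrt(3)*atan(5*sqrt(3)/3)/304 + 197*log(8)/96 + 1879*log(7)/570.

Antiderivative: F(x) = -13*log(x - 1)/160 + 197*log(x + 3)/96 - 1879*log(x + 4)/570 - 7*log(x**2 + 3)/1824 + 39*sqrt(3)*atan(sqrt(3)*x/3)/304; value = -1879*log(9)/570 - 197*log(6)/96 - 13*sqrt(3)*pi/304 - 13*log(4)/160 - 7*log(28)/1824 + 7*log(12)/1824 + 13*log(2)/160 + 39*sqrt(3)*atan(5*sqrt(3)/3)/304 + 197*log(8)/96 + 1879*log(7)/570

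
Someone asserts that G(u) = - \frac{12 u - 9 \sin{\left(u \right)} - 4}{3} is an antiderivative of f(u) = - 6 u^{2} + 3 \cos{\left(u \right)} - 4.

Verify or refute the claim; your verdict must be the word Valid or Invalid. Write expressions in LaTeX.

Invalid: d/du[G] - f = 6 u^{2}, which is not 0.

d/du[G] = 3 \cos{\left(u \right)} - 4
d/du[G] - f(u) = 6 u^{2} != 0.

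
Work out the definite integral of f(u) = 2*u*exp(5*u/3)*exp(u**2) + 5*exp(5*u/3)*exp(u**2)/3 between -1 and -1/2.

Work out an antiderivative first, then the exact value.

Antiderivative: F(u) = exp(u**2 + 5*u/3); value = -exp(-2/3) + exp(-7/12)

The substitution w = u**2 + 5*u/3 works: f is exactly (dF/dw)*(dw/du) for that inner function.
F(u) = exp(u**2 + 5*u/3) is an antiderivative of f.
Check: d/du[exp(u**2 + 5*u/3)] = 2*u*exp(5*u/3)*exp(u**2) + 5*exp(5*u/3)*exp(u**2)/3 = f(u).
F(-1/2) = exp(-7/12); F(-1) = exp(-2/3).
Integral = F(-1/2) - F(-1) = -exp(-2/3) + exp(-7/12).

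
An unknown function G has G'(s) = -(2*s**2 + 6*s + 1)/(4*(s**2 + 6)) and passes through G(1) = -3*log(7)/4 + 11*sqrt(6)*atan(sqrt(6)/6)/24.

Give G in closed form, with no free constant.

Since d/ds undoes antidifferentiation here, G(s) must give back the stated G'(s).
A general antiderivative is -s/2 - 3*log(s**2 + 6)/4 + 11*sqrt(6)*atan(sqrt(6)*s/6)/24 + C.
The condition gives C = -3*log(7)/4 + 11*sqrt(6)*atan(sqrt(6)/6)/24 - (-3*log(7)/4 - 1/2 + 11*sqrt(6)*atan(sqrt(6)/6)/24) = 1/2.
So G(s) = -s/2 - 3*log(s**2 + 6)/4 + 11*sqrt(6)*atan(sqrt(6)*s/6)/24 + 1/2.
Check: d/ds[-s/2 - 3*log(s**2 + 6)/4 + 11*sqrt(6)*atan(sqrt(6)*s/6)/24 + 1/2] = (-2*s**2 - 6*s - 1)/(4*s**2 + 24), which equals G'(s).

G(s) = -s/2 - 3*log(s**2 + 6)/4 + 11*sqrt(6)*atan(sqrt(6)*s/6)/24 + 1/2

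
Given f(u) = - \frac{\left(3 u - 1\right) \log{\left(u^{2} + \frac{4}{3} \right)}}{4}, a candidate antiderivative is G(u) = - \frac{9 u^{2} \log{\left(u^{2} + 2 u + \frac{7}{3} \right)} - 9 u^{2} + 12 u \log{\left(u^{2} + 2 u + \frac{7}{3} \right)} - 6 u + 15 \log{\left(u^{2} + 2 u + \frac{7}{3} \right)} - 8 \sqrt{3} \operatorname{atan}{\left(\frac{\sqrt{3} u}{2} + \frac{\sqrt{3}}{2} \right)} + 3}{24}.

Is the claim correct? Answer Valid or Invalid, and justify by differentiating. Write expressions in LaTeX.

Invalid: d/du[G] - f = \frac{3 u \log{\left(u^{2} + \frac{4}{3} \right)}}{4} - \frac{3 u \log{\left(u^{2} + 2 u + \frac{7}{3} \right)}}{4} - \frac{\log{\left(u^{2} + \frac{4}{3} \right)}}{4} - \frac{\log{\left(u^{2} + 2 u + \frac{7}{3} \right)}}{2}, which is not 0.

d/du[G] = - \frac{3 u \log{\left(u^{2} + 2 u + \frac{7}{3} \right)}}{4} - \frac{\log{\left(u^{2} + 2 u + \frac{7}{3} \right)}}{2}
d/du[G] - f(u) = \frac{3 u \log{\left(u^{2} + \frac{4}{3} \right)}}{4} - \frac{3 u \log{\left(u^{2} + 2 u + \frac{7}{3} \right)}}{4} - \frac{\log{\left(u^{2} + \frac{4}{3} \right)}}{4} - \frac{\log{\left(u^{2} + 2 u + \frac{7}{3} \right)}}{2} != 0.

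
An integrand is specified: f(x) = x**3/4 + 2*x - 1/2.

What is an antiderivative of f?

An antiderivative is F(x) = x*(x**3 + 16*x - 8)/16.

Integrate term by term and add the pieces.
Check: d/dx[x*(x**3 + 16*x - 8)/16] = x**3/4 + 2*x - 1/2 = f(x).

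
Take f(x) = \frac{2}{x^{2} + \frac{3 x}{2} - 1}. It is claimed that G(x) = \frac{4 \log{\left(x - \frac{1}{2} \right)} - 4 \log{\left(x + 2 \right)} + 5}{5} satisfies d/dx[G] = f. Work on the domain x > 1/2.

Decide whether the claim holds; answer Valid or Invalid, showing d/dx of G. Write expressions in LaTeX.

Valid - differentiating G returns exactly f.

d/dx[G] = \frac{4}{2 x^{2} + 3 x - 2}
This equals f(x) exactly, so the claim holds.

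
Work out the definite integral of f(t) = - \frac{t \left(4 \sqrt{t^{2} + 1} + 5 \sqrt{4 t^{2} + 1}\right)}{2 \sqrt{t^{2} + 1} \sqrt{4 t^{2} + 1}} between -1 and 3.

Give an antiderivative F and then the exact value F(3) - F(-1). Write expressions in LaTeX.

Antiderivative: F(t) = \frac{- 5 \sqrt{t^{2} + 1} - \sqrt{4 t^{2} + 1}}{2}; value = - \frac{5 \sqrt{10}}{2} - \frac{\sqrt{37}}{2} + \frac{\sqrt{5}}{2} + \frac{5 \sqrt{2}}{2}

Since d/dt undoes antidifferentiation here, F'(t) = f(t) is required of F(t).
F(t) = \frac{- 5 \sqrt{t^{2} + 1} - \sqrt{4 t^{2} + 1}}{2} is an antiderivative of f.
Check: d/dt[\frac{- 5 \sqrt{t^{2} + 1} - \sqrt{4 t^{2} + 1}}{2}] = \frac{- 4 t \sqrt{t^{2} + 1} - 5 t \sqrt{4 t^{2} + 1}}{2 \sqrt{t^{2} + 1} \sqrt{4 t^{2} + 1}}, which equals f(t).
F(3) = - \frac{5 \sqrt{10}}{2} - \frac{\sqrt{37}}{2}; F(-1) = - \frac{5 \sqrt{2}}{2} - \frac{\sqrt{5}}{2}.
Integral = F(3) - F(-1) = - \frac{5 \sqrt{10}}{2} - \frac{\sqrt{37}}{2} + \frac{\sqrt{5}}{2} + \frac{5 \sqrt{2}}{2}.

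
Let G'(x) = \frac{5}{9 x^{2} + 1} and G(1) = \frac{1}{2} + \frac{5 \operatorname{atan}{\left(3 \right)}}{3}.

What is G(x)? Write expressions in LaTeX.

A candidate passes only if d/dx[G] lands on the given G'(x) exactly.
A general antiderivative is \frac{5 \operatorname{atan}{\left(3 x \right)}}{3} + C.
The condition gives C = \frac{1}{2} + \frac{5 \operatorname{atan}{\left(3 \right)}}{3} - (\frac{5 \operatorname{atan}{\left(3 \right)}}{3}) = \frac{1}{2}.
So G(x) = \frac{10 \operatorname{atan}{\left(3 x \right)} + 3}{6}.
Check: d/dx[\frac{10 \operatorname{atan}{\left(3 x \right)} + 3}{6}] = \frac{5}{9 x^{2} + 1} = G'(x).

G(x) = \frac{10 \operatorname{atan}{\left(3 x \right)} + 3}{6}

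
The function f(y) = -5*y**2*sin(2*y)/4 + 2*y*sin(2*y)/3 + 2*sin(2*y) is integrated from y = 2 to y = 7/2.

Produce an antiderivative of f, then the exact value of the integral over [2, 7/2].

Antiderivative: F(y) = (30*y**2*cos(2*y) - 30*y*sin(2*y) - 16*y*cos(2*y) + 8*sin(2*y) - 63*cos(2*y))/48; value = -97*sin(7)/48 + 13*sin(4)/12 - 25*cos(4)/48 + 497*cos(7)/96

The integrand splits into summands that can be handled one at a time.
F(y) = (30*y**2*cos(2*y) - 30*y*sin(2*y) - 16*y*cos(2*y) + 8*sin(2*y) - 63*cos(2*y))/48 is an antiderivative of f.
Check: d/dy[(30*y**2*cos(2*y) - 30*y*sin(2*y) - 16*y*cos(2*y) + 8*sin(2*y) - 63*cos(2*y))/48] = -5*y**2*sin(2*y)/4 + 2*y*sin(2*y)/3 + 2*sin(2*y) = f(y).
F(7/2) = -97*sin(7)/48 + 497*cos(7)/96; F(2) = 25*cos(4)/48 - 13*sin(4)/12.
Integral = F(7/2) - F(2) = -97*sin(7)/48 + 13*sin(4)/12 - 25*cos(4)/48 + 497*cos(7)/96.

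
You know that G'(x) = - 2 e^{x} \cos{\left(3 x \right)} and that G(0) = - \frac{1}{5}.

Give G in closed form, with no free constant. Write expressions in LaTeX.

G(x) = - \frac{3 e^{x} \sin{\left(3 x \right)}}{5} - \frac{e^{x} \cos{\left(3 x \right)}}{5}

A candidate passes only if d/dx[G] lands on the given G'(x) exactly.
A general antiderivative is - \frac{3 e^{x} \sin{\left(3 x \right)}}{5} - \frac{e^{x} \cos{\left(3 x \right)}}{5} + C.
The condition gives C = - \frac{1}{5} - (- \frac{1}{5}) = 0.
So G(x) = - \frac{3 e^{x} \sin{\left(3 x \right)}}{5} - \frac{e^{x} \cos{\left(3 x \right)}}{5}.
Check: d/dx[- \frac{3 e^{x} \sin{\left(3 x \right)}}{5} - \frac{e^{x} \cos{\left(3 x \right)}}{5}] = - 2 e^{x} \cos{\left(3 x \right)} = G'(x).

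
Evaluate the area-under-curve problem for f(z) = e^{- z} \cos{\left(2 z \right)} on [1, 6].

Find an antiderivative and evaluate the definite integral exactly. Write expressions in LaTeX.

Antiderivative: F(z) = \frac{2 e^{- z} \sin{\left(2 z \right)}}{5} - \frac{e^{- z} \cos{\left(2 z \right)}}{5}; value = - \frac{2 \sin{\left(2 \right)}}{5 e} + \frac{\cos{\left(2 \right)}}{5 e} + \frac{2 \sin{\left(12 \right)}}{5 e^{6}} - \frac{\cos{\left(12 \right)}}{5 e^{6}}

Any candidate F(z) must reproduce f(z) exactly when differentiated.
F(z) = \frac{2 e^{- z} \sin{\left(2 z \right)}}{5} - \frac{e^{- z} \cos{\left(2 z \right)}}{5} is an antiderivative of f.
Check: d/dz[\frac{2 e^{- z} \sin{\left(2 z \right)}}{5} - \frac{e^{- z} \cos{\left(2 z \right)}}{5}] = e^{- z} \cos{\left(2 z \right)} = f(z).
F(6) = \frac{2 \sin{\left(12 \right)}}{5 e^{6}} - \frac{\cos{\left(12 \right)}}{5 e^{6}}; F(1) = - \frac{\cos{\left(2 \right)}}{5 e} + \frac{2 \sin{\left(2 \right)}}{5 e}.
Integral = F(6) - F(1) = - \frac{2 \sin{\left(2 \right)}}{5 e} + \frac{\cos{\left(2 \right)}}{5 e} + \frac{2 \sin{\left(12 \right)}}{5 e^{6}} - \frac{\cos{\left(12 \right)}}{5 e^{6}}.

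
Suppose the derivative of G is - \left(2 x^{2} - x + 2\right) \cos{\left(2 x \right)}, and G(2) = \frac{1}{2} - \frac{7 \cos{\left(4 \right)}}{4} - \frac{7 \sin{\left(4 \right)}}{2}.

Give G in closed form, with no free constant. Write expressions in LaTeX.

G(x) = - x^{2} \sin{\left(2 x \right)} + \frac{x \sin{\left(2 x \right)}}{2} - x \cos{\left(2 x \right)} - \frac{\sin{\left(2 x \right)}}{2} + \frac{\cos{\left(2 x \right)}}{4} + \frac{1}{2}

Check a candidate G(x) by differentiating: d/dx[G] must match the given G'(x).
A general antiderivative is - x^{2} \sin{\left(2 x \right)} + \frac{x \sin{\left(2 x \right)}}{2} - x \cos{\left(2 x \right)} - \frac{\sin{\left(2 x \right)}}{2} + \frac{\cos{\left(2 x \right)}}{4} + C.
The condition gives C = \frac{1}{2} - \frac{7 \cos{\left(4 \right)}}{4} - \frac{7 \sin{\left(4 \right)}}{2} - (- \frac{7 \cos{\left(4 \right)}}{4} - \frac{7 \sin{\left(4 \right)}}{2}) = \frac{1}{2}.
So G(x) = - x^{2} \sin{\left(2 x \right)} + \frac{x \sin{\left(2 x \right)}}{2} - x \cos{\left(2 x \right)} - \frac{\sin{\left(2 x \right)}}{2} + \frac{\cos{\left(2 x \right)}}{4} + \frac{1}{2}.
Check: d/dx[- x^{2} \sin{\left(2 x \right)} + \frac{x \sin{\left(2 x \right)}}{2} - x \cos{\left(2 x \right)} - \frac{\sin{\left(2 x \right)}}{2} + \frac{\cos{\left(2 x \right)}}{4} + \frac{1}{2}] = - 2 x^{2} \cos{\left(2 x \right)} + x \cos{\left(2 x \right)} - 2 \cos{\left(2 x \right)}, which equals G'(x).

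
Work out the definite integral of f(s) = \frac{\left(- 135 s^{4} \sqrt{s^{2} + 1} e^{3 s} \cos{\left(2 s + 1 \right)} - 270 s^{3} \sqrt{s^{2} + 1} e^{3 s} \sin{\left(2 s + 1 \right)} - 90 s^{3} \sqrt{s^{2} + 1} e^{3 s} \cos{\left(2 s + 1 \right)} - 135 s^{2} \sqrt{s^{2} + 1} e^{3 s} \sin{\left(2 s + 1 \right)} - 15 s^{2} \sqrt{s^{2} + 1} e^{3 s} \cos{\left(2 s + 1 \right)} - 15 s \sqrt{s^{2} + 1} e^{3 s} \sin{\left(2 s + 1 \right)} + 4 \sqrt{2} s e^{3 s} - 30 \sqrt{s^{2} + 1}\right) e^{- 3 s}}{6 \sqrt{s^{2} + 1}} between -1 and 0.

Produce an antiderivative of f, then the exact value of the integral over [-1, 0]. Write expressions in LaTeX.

Antiderivative: F(s) = - \frac{45 s^{4} \sin{\left(2 s + 1 \right)}}{4} - \frac{15 s^{3} \sin{\left(2 s + 1 \right)}}{2} - \frac{5 s^{2} \sin{\left(2 s + 1 \right)}}{4} + \frac{2 \sqrt{2 s^{2} + 2}}{3} + \frac{5 e^{- 3 s}}{3}; value = - \frac{5 e^{3}}{3} - 5 \sin{\left(1 \right)} + \frac{1}{3} + \frac{2 \sqrt{2}}{3}

Any candidate F(s) must reproduce f(s) exactly when differentiated.
F(s) = - \frac{45 s^{4} \sin{\left(2 s + 1 \right)}}{4} - \frac{15 s^{3} \sin{\left(2 s + 1 \right)}}{2} - \frac{5 s^{2} \sin{\left(2 s + 1 \right)}}{4} + \frac{2 \sqrt{2 s^{2} + 2}}{3} + \frac{5 e^{- 3 s}}{3} is an antiderivative of f.
Check: d/ds[- \frac{45 s^{4} \sin{\left(2 s + 1 \right)}}{4} - \frac{15 s^{3} \sin{\left(2 s + 1 \right)}}{2} - \frac{5 s^{2} \sin{\left(2 s + 1 \right)}}{4} + \frac{2 \sqrt{2 s^{2} + 2}}{3} + \frac{5 e^{- 3 s}}{3}] = \frac{\left(- 135 s^{4} \sqrt{s^{2} + 1} e^{3 s} \cos{\left(2 s + 1 \right)} - 270 s^{3} \sqrt{s^{2} + 1} e^{3 s} \sin{\left(2 s + 1 \right)} - 90 s^{3} \sqrt{s^{2} + 1} e^{3 s} \cos{\left(2 s + 1 \right)} - 135 s^{2} \sqrt{s^{2} + 1} e^{3 s} \sin{\left(2 s + 1 \right)} - 15 s^{2} \sqrt{s^{2} + 1} e^{3 s} \cos{\left(2 s + 1 \right)} - 15 s \sqrt{s^{2} + 1} e^{3 s} \sin{\left(2 s + 1 \right)} + 4 \sqrt{2} s e^{3 s} - 30 \sqrt{s^{2} + 1}\right) e^{- 3 s}}{6 \sqrt{s^{2} + 1}} = f(s).
F(0) = \frac{2 \sqrt{2}}{3} + \frac{5}{3}; F(-1) = \frac{4}{3} + 5 \sin{\left(1 \right)} + \frac{5 e^{3}}{3}.
Integral = F(0) - F(-1) = - \frac{5 e^{3}}{3} - 5 \sin{\left(1 \right)} + \frac{1}{3} + \frac{2 \sqrt{2}}{3}.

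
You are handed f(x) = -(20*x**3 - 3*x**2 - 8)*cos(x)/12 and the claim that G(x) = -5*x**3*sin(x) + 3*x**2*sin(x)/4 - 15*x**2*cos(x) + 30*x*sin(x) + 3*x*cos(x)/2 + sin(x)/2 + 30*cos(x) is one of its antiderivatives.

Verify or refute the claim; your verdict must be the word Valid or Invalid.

d/dx[G] = -5*x**3*cos(x) + 3*x**2*cos(x)/4 + 2*cos(x)
d/dx[G] - f(x) = -10*x**3*cos(x)/3 + x**2*cos(x)/2 + 4*cos(x)/3 != 0.

Invalid: d/dx[G] - f = -10*x**3*cos(x)/3 + x**2*cos(x)/2 + 4*cos(x)/3, which is not 0.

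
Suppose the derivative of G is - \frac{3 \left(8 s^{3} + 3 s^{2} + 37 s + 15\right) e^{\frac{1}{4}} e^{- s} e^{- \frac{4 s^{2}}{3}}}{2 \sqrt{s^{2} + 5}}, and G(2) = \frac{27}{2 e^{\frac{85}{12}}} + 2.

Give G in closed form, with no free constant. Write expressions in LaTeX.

G'(s) has the shape u'v + uv' for u = \frac{9 \sqrt{s^{2} + 5}}{2} and v = e^{- \frac{4 s^{2}}{3} - s + \frac{1}{4}} — it is the derivative of the product u*v.
A general antiderivative is \frac{9 \sqrt{s^{2} + 5} e^{- \frac{4 s^{2}}{3} - s + \frac{1}{4}}}{2} + C.
The condition gives C = \frac{27}{2 e^{\frac{85}{12}}} + 2 - (\frac{27}{2 e^{\frac{85}{12}}}) = 2.
So G(s) = \frac{9 \sqrt{s^{2} + 5} e^{\frac{1}{4}} e^{- s} e^{- \frac{4 s^{2}}{3}}}{2} + 2.
Check: d/ds[\frac{9 \sqrt{s^{2} + 5} e^{\frac{1}{4}} e^{- s} e^{- \frac{4 s^{2}}{3}}}{2} + 2] = \frac{\left(- 24 s^{3} e^{\frac{1}{4}} - 9 s^{2} e^{\frac{1}{4}} - 111 s e^{\frac{1}{4}} - 45 e^{\frac{1}{4}}\right) e^{- s} e^{- \frac{4 s^{2}}{3}}}{2 \sqrt{s^{2} + 5}}, which equals G'(s).

G(s) = \frac{9 \sqrt{s^{2} + 5} e^{\frac{1}{4}} e^{- s} e^{- \frac{4 s^{2}}{3}}}{2} + 2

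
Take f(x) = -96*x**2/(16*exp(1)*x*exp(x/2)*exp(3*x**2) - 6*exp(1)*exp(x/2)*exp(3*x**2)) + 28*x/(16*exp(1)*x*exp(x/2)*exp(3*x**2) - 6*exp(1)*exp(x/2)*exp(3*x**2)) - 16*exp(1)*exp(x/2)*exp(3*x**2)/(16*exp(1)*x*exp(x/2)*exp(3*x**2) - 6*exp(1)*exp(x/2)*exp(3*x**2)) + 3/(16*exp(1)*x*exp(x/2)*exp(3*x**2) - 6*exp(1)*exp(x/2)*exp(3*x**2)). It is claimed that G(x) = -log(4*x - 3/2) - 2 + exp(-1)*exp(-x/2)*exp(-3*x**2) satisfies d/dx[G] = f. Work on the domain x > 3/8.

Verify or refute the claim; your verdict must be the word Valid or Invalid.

d/dx[G] = (-96*x**2 + 28*x - 16*exp(1)*exp(x/2)*exp(3*x**2) + 3)/(16*exp(1)*x*exp(x/2)*exp(3*x**2) - 6*exp(1)*exp(x/2)*exp(3*x**2))
This equals f(x) exactly, so the claim holds.

Valid: G'(x) = f(x).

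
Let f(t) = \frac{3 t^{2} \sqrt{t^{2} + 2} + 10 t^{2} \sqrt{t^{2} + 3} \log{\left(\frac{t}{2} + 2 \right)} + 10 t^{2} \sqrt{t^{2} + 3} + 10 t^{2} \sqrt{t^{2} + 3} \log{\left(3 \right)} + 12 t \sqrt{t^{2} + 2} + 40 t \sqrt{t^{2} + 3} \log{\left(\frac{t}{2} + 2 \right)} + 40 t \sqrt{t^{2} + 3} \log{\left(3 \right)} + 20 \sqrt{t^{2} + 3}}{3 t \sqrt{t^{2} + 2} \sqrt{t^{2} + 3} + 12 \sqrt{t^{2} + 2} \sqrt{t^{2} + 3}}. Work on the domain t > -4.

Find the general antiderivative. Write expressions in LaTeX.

F(t) = \frac{10 \sqrt{t^{2} + 2} \log{\left(\frac{3 t}{2} + 6 \right)}}{3} + \sqrt{t^{2} + 3} + C

Recover f(t) by differentiating a candidate F(t); any mismatch rules it out.
Check: d/dt[\frac{10 \sqrt{t^{2} + 2} \log{\left(\frac{3 t}{2} + 6 \right)}}{3} + \sqrt{t^{2} + 3}] = \frac{3 t^{2} \sqrt{t^{2} + 2} + 10 t^{2} \sqrt{t^{2} + 3} \log{\left(\frac{t}{2} + 2 \right)} + 10 t^{2} \sqrt{t^{2} + 3} + 10 t^{2} \sqrt{t^{2} + 3} \log{\left(3 \right)} + 12 t \sqrt{t^{2} + 2} + 40 t \sqrt{t^{2} + 3} \log{\left(\frac{t}{2} + 2 \right)} + 40 t \sqrt{t^{2} + 3} \log{\left(3 \right)} + 20 \sqrt{t^{2} + 3}}{3 t \sqrt{t^{2} + 2} \sqrt{t^{2} + 3} + 12 \sqrt{t^{2} + 2} \sqrt{t^{2} + 3}} = f(t).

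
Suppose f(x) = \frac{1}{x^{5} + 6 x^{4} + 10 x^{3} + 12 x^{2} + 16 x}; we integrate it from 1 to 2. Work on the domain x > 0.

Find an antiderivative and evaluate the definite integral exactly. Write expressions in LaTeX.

Factor the denominator (x \left(x + 2\right) \left(x + 4\right) \left(x^{2} + 2\right)) and decompose: f = - \frac{x + 2}{36 \left(x^{2} + 2\right)} + \frac{1}{144 \left(x + 4\right)} - \frac{1}{24 \left(x + 2\right)} + \frac{1}{16 x}; each piece integrates to a log, atan, or power term.
F(x) = - \frac{- 9 \log{\left(x \right)} + 6 \log{\left(x + 2 \right)} - \log{\left(x + 4 \right)} + 2 \log{\left(x^{2} + 2 \right)} + 4 \sqrt{2} \operatorname{atan}{\left(\frac{\sqrt{2} x}{2} \right)}}{144} is an antiderivative of f.
Check: d/dx[- \frac{- 9 \log{\left(x \right)} + 6 \log{\left(x + 2 \right)} - \log{\left(x + 4 \right)} + 2 \log{\left(x^{2} + 2 \right)} + 4 \sqrt{2} \operatorname{atan}{\left(\frac{\sqrt{2} x}{2} \right)}}{144}] = \frac{1}{x^{5} + 6 x^{4} + 10 x^{3} + 12 x^{2} + 16 x} = f(x).
F(2) = - \frac{\log{\left(4 \right)}}{24} - \frac{\sqrt{2} \operatorname{atan}{\left(\sqrt{2} \right)}}{36} - \frac{\log{\left(6 \right)}}{144} + \frac{\log{\left(2 \right)}}{16}; F(1) = - \frac{\log{\left(3 \right)}}{18} - \frac{\sqrt{2} \operatorname{atan}{\left(\frac{\sqrt{2}}{2} \right)}}{36} + \frac{\log{\left(5 \right)}}{144}.
Integral = F(2) - F(1) = - \frac{\log{\left(4 \right)}}{24} - \frac{\sqrt{2} \operatorname{atan}{\left(\sqrt{2} \right)}}{36} - \frac{\log{\left(6 \right)}}{144} - \frac{\log{\left(5 \right)}}{144} + \frac{\sqrt{2} \operatorname{atan}{\left(\frac{\sqrt{2}}{2} \right)}}{36} + \frac{\log{\left(2 \right)}}{16} + \frac{\log{\left(3 \right)}}{18}.

Antiderivative: F(x) = - \frac{- 9 \log{\left(x \right)} + 6 \log{\left(x + 2 \right)} - \log{\left(x + 4 \right)} + 2 \log{\left(x^{2} + 2 \right)} + 4 \sqrt{2} \operatorname{atan}{\left(\frac{\sqrt{2} x}{2} \right)}}{144}; value = - \frac{\log{\left(4 \right)}}{24} - \frac{\sqrt{2} \operatorname{atan}{\left(\sqrt{2} \right)}}{36} - \frac{\log{\left(6 \right)}}{144} - \frac{\log{\left(5 \right)}}{144} + \frac{\sqrt{2} \operatorname{atan}{\left(\frac{\sqrt{2}}{2} \right)}}{36} + \frac{\log{\left(2 \right)}}{16} + \frac{\log{\left(3 \right)}}{18}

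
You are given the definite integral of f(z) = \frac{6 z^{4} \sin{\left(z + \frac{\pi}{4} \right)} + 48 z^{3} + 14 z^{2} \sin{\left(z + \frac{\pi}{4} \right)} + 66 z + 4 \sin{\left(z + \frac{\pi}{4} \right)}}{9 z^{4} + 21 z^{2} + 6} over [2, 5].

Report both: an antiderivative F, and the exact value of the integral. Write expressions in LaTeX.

Antiderivative: F(z) = \log{\left(\frac{z^{2}}{2} + 1 \right)} + \frac{5 \log{\left(3 z^{2} + 1 \right)}}{3} - \frac{2 \cos{\left(z + \frac{\pi}{4} \right)}}{3}; value = - \frac{5 \log{\left(\frac{13}{2} \right)}}{3} - \log{\left(3 \right)} + \frac{2 \cos{\left(\frac{\pi}{4} + 2 \right)}}{3} - \frac{2 \cos{\left(\frac{\pi}{4} + 5 \right)}}{3} + \log{\left(\frac{27}{2} \right)} + \frac{5 \log{\left(38 \right)}}{3}

An antiderivative F(z) passes only if d/dz[F] lands on f(z) exactly.
F(z) = \log{\left(\frac{z^{2}}{2} + 1 \right)} + \frac{5 \log{\left(3 z^{2} + 1 \right)}}{3} - \frac{2 \cos{\left(z + \frac{\pi}{4} \right)}}{3} is an antiderivative of f.
Check: d/dz[\log{\left(\frac{z^{2}}{2} + 1 \right)} + \frac{5 \log{\left(3 z^{2} + 1 \right)}}{3} - \frac{2 \cos{\left(z + \frac{\pi}{4} \right)}}{3}] = \frac{6 z^{4} \sin{\left(z + \frac{\pi}{4} \right)} + 48 z^{3} + 14 z^{2} \sin{\left(z + \frac{\pi}{4} \right)} + 66 z + 4 \sin{\left(z + \frac{\pi}{4} \right)}}{9 z^{4} + 21 z^{2} + 6} = f(z).
F(5) = - \frac{2 \cos{\left(\frac{\pi}{4} + 5 \right)}}{3} + \log{\left(\frac{27}{2} \right)} + \frac{5 \log{\left(76 \right)}}{3}; F(2) = - \frac{2 \cos{\left(\frac{\pi}{4} + 2 \right)}}{3} + \log{\left(3 \right)} + \frac{5 \log{\left(13 \right)}}{3}.
Integral = F(5) - F(2) = - \frac{5 \log{\left(\frac{13}{2} \right)}}{3} - \log{\left(3 \right)} + \frac{2 \cos{\left(\frac{\pi}{4} + 2 \right)}}{3} - \frac{2 \cos{\left(\frac{\pi}{4} + 5 \right)}}{3} + \log{\left(\frac{27}{2} \right)} + \frac{5 \log{\left(38 \right)}}{3}.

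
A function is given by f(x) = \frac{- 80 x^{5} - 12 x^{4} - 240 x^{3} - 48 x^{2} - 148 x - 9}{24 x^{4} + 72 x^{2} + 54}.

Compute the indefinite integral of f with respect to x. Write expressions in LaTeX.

F(x) = - \frac{5 x^{2}}{3} - \frac{x}{2} + \frac{x - \frac{4}{3}}{2 x^{2} + 3} + C

Whatever form F(x) takes, F'(x) = f(x) is non-negotiable.
Check: d/dx[- \frac{5 x^{2}}{3} - \frac{x}{2} + \frac{x - \frac{4}{3}}{2 x^{2} + 3}] = \frac{- 80 x^{5} - 12 x^{4} - 240 x^{3} - 48 x^{2} - 148 x - 9}{24 x^{4} + 72 x^{2} + 54} = f(x).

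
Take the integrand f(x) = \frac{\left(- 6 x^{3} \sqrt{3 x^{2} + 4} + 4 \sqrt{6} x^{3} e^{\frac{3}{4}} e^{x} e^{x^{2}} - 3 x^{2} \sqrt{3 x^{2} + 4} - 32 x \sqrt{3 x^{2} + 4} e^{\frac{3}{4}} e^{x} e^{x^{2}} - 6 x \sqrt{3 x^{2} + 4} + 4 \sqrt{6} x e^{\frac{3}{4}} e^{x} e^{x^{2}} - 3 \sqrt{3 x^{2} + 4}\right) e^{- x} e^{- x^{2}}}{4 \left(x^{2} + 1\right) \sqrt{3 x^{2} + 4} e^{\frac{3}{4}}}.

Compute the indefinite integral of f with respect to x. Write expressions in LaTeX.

For F(x) to be correct the identity F'(x) - f(x) = 0 must hold.
Check: d/dx[2 \sqrt{\frac{x^{2}}{2} + \frac{2}{3}} - 4 \log{\left(3 x^{2} + 3 \right)} + \frac{3 e^{- x} e^{- x^{2}}}{4 e^{\frac{3}{4}}}] = \frac{- 6 x^{3} \sqrt{3 x^{2} + 4} + 4 \sqrt{6} x^{3} e^{\frac{3}{4}} e^{x} e^{x^{2}} - 3 x^{2} \sqrt{3 x^{2} + 4} - 32 x \sqrt{3 x^{2} + 4} e^{\frac{3}{4}} e^{x} e^{x^{2}} - 6 x \sqrt{3 x^{2} + 4} + 4 \sqrt{6} x e^{\frac{3}{4}} e^{x} e^{x^{2}} - 3 \sqrt{3 x^{2} + 4}}{4 x^{2} \sqrt{3 x^{2} + 4} e^{\frac{3}{4}} e^{x} e^{x^{2}} + 4 \sqrt{3 x^{2} + 4} e^{\frac{3}{4}} e^{x} e^{x^{2}}}, which equals f(x).

F(x) = 2 \sqrt{\frac{x^{2}}{2} + \frac{2}{3}} - 4 \log{\left(3 x^{2} + 3 \right)} + \frac{3 e^{- x} e^{- x^{2}}}{4 e^{\frac{3}{4}}} + C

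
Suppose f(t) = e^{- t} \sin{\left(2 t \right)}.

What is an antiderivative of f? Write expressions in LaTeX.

An antiderivative is F(t) = \frac{\left(- \sin{\left(2 t \right)} - 2 \cos{\left(2 t \right)}\right) e^{- t}}{5}.

Any candidate F(t) must reproduce f(t) exactly when differentiated.
Check: d/dt[\frac{\left(- \sin{\left(2 t \right)} - 2 \cos{\left(2 t \right)}\right) e^{- t}}{5}] = e^{- t} \sin{\left(2 t \right)} = f(t).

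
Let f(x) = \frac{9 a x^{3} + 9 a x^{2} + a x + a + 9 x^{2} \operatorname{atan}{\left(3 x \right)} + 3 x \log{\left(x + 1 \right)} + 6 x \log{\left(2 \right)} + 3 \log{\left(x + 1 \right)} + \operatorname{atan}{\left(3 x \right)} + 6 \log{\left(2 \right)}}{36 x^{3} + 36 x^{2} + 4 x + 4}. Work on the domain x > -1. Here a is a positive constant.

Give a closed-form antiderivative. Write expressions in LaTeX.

An antiderivative is F(x) = \frac{a x}{4} + \frac{\log{\left(4 x + 4 \right)} \operatorname{atan}{\left(3 x \right)}}{4}.

An antiderivative F(x) passes only if d/dx[F] lands on f(x) exactly.
Check: d/dx[\frac{a x}{4} + \frac{\log{\left(4 x + 4 \right)} \operatorname{atan}{\left(3 x \right)}}{4}] = \frac{9 a x^{3} + 9 a x^{2} + a x + a + 9 x^{2} \operatorname{atan}{\left(3 x \right)} + 3 x \log{\left(x + 1 \right)} + 6 x \log{\left(2 \right)} + 3 \log{\left(x + 1 \right)} + \operatorname{atan}{\left(3 x \right)} + 6 \log{\left(2 \right)}}{36 x^{3} + 36 x^{2} + 4 x + 4} = f(x).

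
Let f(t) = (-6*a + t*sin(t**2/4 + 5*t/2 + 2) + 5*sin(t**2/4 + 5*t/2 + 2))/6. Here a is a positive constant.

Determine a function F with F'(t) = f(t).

Check any antiderivative F(t) by computing F'(t) and comparing it with f(t).
Check: d/dt[-a*t - cos(t**2/4 + 5*t/2 + 2)/3] = -a + t*sin(t**2/4 + 5*t/2 + 2)/6 + 5*sin(t**2/4 + 5*t/2 + 2)/6, which equals f(t).

An antiderivative is F(t) = -a*t - cos(t**2/4 + 5*t/2 + 2)/3.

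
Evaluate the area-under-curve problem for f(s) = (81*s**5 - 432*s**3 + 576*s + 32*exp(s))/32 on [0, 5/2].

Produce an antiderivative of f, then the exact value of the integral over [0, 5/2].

Check any antiderivative F(s) by computing F'(s) and comparing it with f(s).
F(s) = (27*s**6 - 216*s**4 + 576*s**2 + 64*exp(s) - 512)/64 is an antiderivative of f.
Check: d/ds[(27*s**6 - 216*s**4 + 576*s**2 + 64*exp(s) - 512)/64] = 81*s**5/32 - 27*s**3/2 + 18*s + exp(s), which equals f(s).
F(5/2) = exp(5/2) + 79507/4096; F(0) = -7.
Integral = F(5/2) - F(0) = exp(5/2) + 108179/4096.

Antiderivative: F(s) = (27*s**6 - 216*s**4 + 576*s**2 + 64*exp(s) - 512)/64; value = exp(5/2) + 108179/4096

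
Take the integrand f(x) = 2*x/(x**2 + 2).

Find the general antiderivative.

The substitution u = x**2 + 2 works: f is exactly (dF/du)*(du/dx) for that inner function.
Check: d/dx[log(x**2 + 2)] = 2*x/(x**2 + 2) = f(x).

F(x) = log(x**2 + 2) + C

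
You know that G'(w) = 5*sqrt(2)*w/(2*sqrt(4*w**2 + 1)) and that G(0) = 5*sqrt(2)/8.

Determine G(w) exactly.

G(w) = 5*sqrt(2)*sqrt(4*w**2 + 1)/8

The substitution u = 2*w**2 + 1/2 works: G'(w) is exactly (dG/du)*(du/dw) for that inner function.
A general antiderivative is 5*sqrt(2*w**2 + 1/2)/4 + C.
The condition gives C = 5*sqrt(2)/8 - (5*sqrt(2)/8) = 0.
So G(w) = 5*sqrt(2)*sqrt(4*w**2 + 1)/8.
Check: d/dw[5*sqrt(2)*sqrt(4*w**2 + 1)/8] = 5*sqrt(2)*w/(2*sqrt(4*w**2 + 1)) = G'(w).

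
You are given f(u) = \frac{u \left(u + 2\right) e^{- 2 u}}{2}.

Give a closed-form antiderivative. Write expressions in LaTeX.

An antiderivative is F(u) = \frac{\left(- 2 u^{2} - 6 u - 3\right) e^{- 2 u}}{8}.

f has the shape v'r + vr' for v = - \frac{u^{2}}{4} - \frac{3 u}{4} - \frac{3}{8} and r = e^{- 2 u} — it is the derivative of the product v*r.
Check: d/du[\frac{\left(- 2 u^{2} - 6 u - 3\right) e^{- 2 u}}{8}] = \frac{\left(u^{2} + 2 u\right) e^{- 2 u}}{2}, which equals f(u).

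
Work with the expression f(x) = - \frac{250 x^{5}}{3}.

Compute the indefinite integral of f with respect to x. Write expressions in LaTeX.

A candidate is checked by its d/dx: the result must match f(x).
Check: d/dx[- \frac{125 x^{6}}{9}] = - \frac{250 x^{5}}{3} = f(x).

F(x) = - \frac{125 x^{6}}{9} + C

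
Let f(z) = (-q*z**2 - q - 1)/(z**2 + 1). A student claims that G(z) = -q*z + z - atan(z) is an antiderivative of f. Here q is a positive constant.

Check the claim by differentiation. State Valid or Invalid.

Invalid: d/dz[G] - f = 1, which is not 0.

d/dz[G] = (-q*z**2 - q + z**2)/(z**2 + 1)
d/dz[G] - f(z) = 1 != 0.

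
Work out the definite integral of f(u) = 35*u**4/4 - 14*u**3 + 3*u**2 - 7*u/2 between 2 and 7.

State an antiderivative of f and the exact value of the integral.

Integrate term by term and add the pieces.
F(u) = 7*u**5/4 - 7*u**4/2 + u**3 - 7*u**2/4 is an antiderivative of f.
Check: d/du[7*u**5/4 - 7*u**4/2 + u**3 - 7*u**2/4] = 35*u**4/4 - 14*u**3 + 3*u**2 - 7*u/2 = f(u).
F(7) = 21266; F(2) = 1.
Integral = F(7) - F(2) = 21265.

Antiderivative: F(u) = 7*u**5/4 - 7*u**4/2 + u**3 - 7*u**2/4; value = 21265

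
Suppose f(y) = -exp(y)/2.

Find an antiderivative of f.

An antiderivative is F(y) = -exp(y)/2.

Differentiate the proposed F(y) back; it has to land on f(y) exactly.
Check: d/dy[-exp(y)/2] = -exp(y)/2 = f(y).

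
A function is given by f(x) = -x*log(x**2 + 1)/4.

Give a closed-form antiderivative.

An antiderivative is F(x) = -x**2*log(x**2 + 1)/8 + x**2/8 - log(x**2 + 1)/8.

A first test for any F(x): its x-derivative must equal f(x) identically.
Check: d/dx[-x**2*log(x**2 + 1)/8 + x**2/8 - log(x**2 + 1)/8] = -x*log(x**2 + 1)/4 = f(x).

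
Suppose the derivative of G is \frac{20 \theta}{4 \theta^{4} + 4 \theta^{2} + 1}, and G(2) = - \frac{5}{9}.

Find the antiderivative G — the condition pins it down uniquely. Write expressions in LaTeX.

G'(\theta) matches the chain-rule pattern g'(h)*h' with inner function h(\theta) = 2 \theta^{2} + 1; substituting u = h(\theta) collapses the integral.
A general antiderivative is - \frac{5}{2 \theta^{2} + 1} + C.
The condition gives C = - \frac{5}{9} - (- \frac{5}{9}) = 0.
So G(\theta) = - \frac{5}{2 \theta^{2} + 1}.
Check: d/d\theta[- \frac{5}{2 \theta^{2} + 1}] = \frac{20 \theta}{4 \theta^{4} + 4 \theta^{2} + 1} = G'(\theta).

G(\theta) = - \frac{5}{2 \theta^{2} + 1}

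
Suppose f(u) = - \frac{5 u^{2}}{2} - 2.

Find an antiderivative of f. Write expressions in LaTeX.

An antiderivative is F(u) = - \frac{5 u^{3}}{6} - 2 u.

An antiderivative F(u) passes only if d/du[F] lands on f(u) exactly.
Check: d/du[- \frac{5 u^{3}}{6} - 2 u] = - \frac{5 u^{2}}{2} - 2 = f(u).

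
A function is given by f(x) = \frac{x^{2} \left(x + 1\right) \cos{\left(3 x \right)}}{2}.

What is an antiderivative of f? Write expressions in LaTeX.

An antiderivative is F(x) = \frac{9 x^{3} \sin{\left(3 x \right)} + 9 x^{2} \sin{\left(3 x \right)} + 9 x^{2} \cos{\left(3 x \right)} - 6 x \sin{\left(3 x \right)} + 6 x \cos{\left(3 x \right)} - 2 \sin{\left(3 x \right)} - 2 \cos{\left(3 x \right)}}{54}.

Recover f(x) by differentiating a candidate F(x); any mismatch rules it out.
Check: d/dx[\frac{9 x^{3} \sin{\left(3 x \right)} + 9 x^{2} \sin{\left(3 x \right)} + 9 x^{2} \cos{\left(3 x \right)} - 6 x \sin{\left(3 x \right)} + 6 x \cos{\left(3 x \right)} - 2 \sin{\left(3 x \right)} - 2 \cos{\left(3 x \right)}}{54}] = \frac{x^{3} \cos{\left(3 x \right)}}{2} + \frac{x^{2} \cos{\left(3 x \right)}}{2}, which equals f(x).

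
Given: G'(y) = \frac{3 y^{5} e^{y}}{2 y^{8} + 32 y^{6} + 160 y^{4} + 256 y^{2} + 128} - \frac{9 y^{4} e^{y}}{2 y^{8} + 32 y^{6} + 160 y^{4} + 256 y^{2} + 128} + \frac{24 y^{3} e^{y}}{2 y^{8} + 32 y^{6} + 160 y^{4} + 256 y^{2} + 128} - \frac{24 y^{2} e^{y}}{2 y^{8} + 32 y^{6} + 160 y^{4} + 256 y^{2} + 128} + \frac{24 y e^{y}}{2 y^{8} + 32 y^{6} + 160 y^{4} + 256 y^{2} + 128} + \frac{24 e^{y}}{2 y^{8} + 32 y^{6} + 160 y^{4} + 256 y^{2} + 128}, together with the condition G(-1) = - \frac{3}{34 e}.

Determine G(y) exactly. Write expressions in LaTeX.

The integrand splits into summands that can be handled one at a time.
A general antiderivative is \frac{3 y e^{y}}{4 \left(\frac{y^{4}}{2} + 4 y^{2} + 4\right)} + C.
The condition gives C = - \frac{3}{34 e} - (- \frac{3}{34 e}) = 0.
So G(y) = \frac{3 y e^{y}}{2 \left(y^{4} + 8 y^{2} + 8\right)}.
Check: d/dy[\frac{3 y e^{y}}{2 \left(y^{4} + 8 y^{2} + 8\right)}] = \frac{3 y^{5} e^{y} - 9 y^{4} e^{y} + 24 y^{3} e^{y} - 24 y^{2} e^{y} + 24 y e^{y} + 24 e^{y}}{2 y^{8} + 32 y^{6} + 160 y^{4} + 256 y^{2} + 128}, which equals G'(y).

G(y) = \frac{3 y e^{y}}{2 \left(y^{4} + 8 y^{2} + 8\right)}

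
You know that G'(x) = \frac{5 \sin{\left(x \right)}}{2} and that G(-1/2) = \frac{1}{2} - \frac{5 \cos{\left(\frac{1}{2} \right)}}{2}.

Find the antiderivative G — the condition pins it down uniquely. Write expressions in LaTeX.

G(x) = \frac{1 - 5 \cos{\left(x \right)}}{2}

Whatever form G(x) takes, its d/dx must return the stated G'(x).
A general antiderivative is - \frac{5 \cos{\left(x \right)}}{2} + C.
The condition gives C = \frac{1}{2} - \frac{5 \cos{\left(\frac{1}{2} \right)}}{2} - (- \frac{5 \cos{\left(\frac{1}{2} \right)}}{2}) = \frac{1}{2}.
So G(x) = \frac{1 - 5 \cos{\left(x \right)}}{2}.
Check: d/dx[\frac{1 - 5 \cos{\left(x \right)}}{2}] = \frac{5 \sin{\left(x \right)}}{2} = G'(x).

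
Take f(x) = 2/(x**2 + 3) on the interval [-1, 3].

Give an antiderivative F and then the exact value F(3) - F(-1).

Antiderivative: F(x) = 2*sqrt(3)*atan(sqrt(3)*x/3)/3; value = sqrt(3)*pi/3

A candidate is checked by its d/dx: the result must match f(x).
F(x) = 2*sqrt(3)*atan(sqrt(3)*x/3)/3 is an antiderivative of f.
Check: d/dx[2*sqrt(3)*atan(sqrt(3)*x/3)/3] = 2/(x**2 + 3) = f(x).
F(3) = 2*sqrt(3)*pi/9; F(-1) = -sqrt(3)*pi/9.
Integral = F(3) - F(-1) = sqrt(3)*pi/3.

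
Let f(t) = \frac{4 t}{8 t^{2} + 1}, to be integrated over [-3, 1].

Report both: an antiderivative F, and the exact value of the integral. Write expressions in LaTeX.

f matches the chain-rule pattern g'(h)*h' with inner function h(t) = 4 t^{2} + \frac{1}{2}; substituting u = h(t) collapses the integral.
F(t) = \frac{\log{\left(4 t^{2} + \frac{1}{2} \right)}}{4} is an antiderivative of f.
Check: d/dt[\frac{\log{\left(4 t^{2} + \frac{1}{2} \right)}}{4}] = \frac{4 t}{8 t^{2} + 1} = f(t).
F(1) = \frac{\log{\left(\frac{9}{2} \right)}}{4}; F(-3) = \frac{\log{\left(\frac{73}{2} \right)}}{4}.
Integral = F(1) - F(-3) = - \frac{\log{\left(\frac{73}{2} \right)}}{4} + \frac{\log{\left(\frac{9}{2} \right)}}{4}.

Antiderivative: F(t) = \frac{\log{\left(4 t^{2} + \frac{1}{2} \right)}}{4}; value = - \frac{\log{\left(\frac{73}{2} \right)}}{4} + \frac{\log{\left(\frac{9}{2} \right)}}{4}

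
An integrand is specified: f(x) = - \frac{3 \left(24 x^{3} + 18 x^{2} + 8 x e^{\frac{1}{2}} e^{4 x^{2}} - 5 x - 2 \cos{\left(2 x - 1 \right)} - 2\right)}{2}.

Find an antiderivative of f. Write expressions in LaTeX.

For F(x) to be correct the identity F'(x) - f(x) = 0 must hold.
Check: d/dx[- \frac{36 x^{4} + 36 x^{3} - 15 x^{2} - 12 x + 6 e^{\frac{1}{2}} e^{4 x^{2}} - 6 \sin{\left(2 x - 1 \right)} + 4}{4}] = - 36 x^{3} - 27 x^{2} - 12 x e^{\frac{1}{2}} e^{4 x^{2}} + \frac{15 x}{2} + 3 \cos{\left(2 x - 1 \right)} + 3, which equals f(x).

An antiderivative is F(x) = - \frac{36 x^{4} + 36 x^{3} - 15 x^{2} - 12 x + 6 e^{\frac{1}{2}} e^{4 x^{2}} - 6 \sin{\left(2 x - 1 \right)} + 4}{4}.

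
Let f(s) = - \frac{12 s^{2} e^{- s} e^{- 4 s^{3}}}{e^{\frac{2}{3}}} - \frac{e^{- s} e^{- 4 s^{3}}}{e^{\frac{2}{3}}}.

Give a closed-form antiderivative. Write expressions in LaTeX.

An antiderivative is F(s) = e^{- 4 s^{3} - s - \frac{2}{3}}.

f matches the chain-rule pattern g'(h)*h' with inner function h(s) = - 4 s^{3} - s - \frac{2}{3}; substituting u = h(s) collapses the integral.
Check: d/ds[e^{- 4 s^{3} - s - \frac{2}{3}}] = \frac{\left(- 12 s^{2} - 1\right) e^{- s} e^{- 4 s^{3}}}{e^{\frac{2}{3}}}, which equals f(s).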